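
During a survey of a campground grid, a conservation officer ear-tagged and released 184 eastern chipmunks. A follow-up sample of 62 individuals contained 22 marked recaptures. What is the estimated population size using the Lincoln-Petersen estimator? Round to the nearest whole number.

The marked fraction in the recapture sample should equal the marked fraction in the population: 22/62 = 184/N.
N = (184 × 62) / 22 = 11408 / 22 ≈ 518.5 → 519

N ≈ 519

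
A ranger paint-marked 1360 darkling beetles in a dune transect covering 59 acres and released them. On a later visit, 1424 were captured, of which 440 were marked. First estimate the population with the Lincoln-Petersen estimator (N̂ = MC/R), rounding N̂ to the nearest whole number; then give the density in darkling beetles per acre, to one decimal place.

density ≈ 74.6 darkling beetles per acre

N̂ = 1360·1424/440 = 1936640/440 ≈ 4401.45 → 4401
Density = N̂ / area = 4401 / 59 ≈ 74.59 → 74.6 per acre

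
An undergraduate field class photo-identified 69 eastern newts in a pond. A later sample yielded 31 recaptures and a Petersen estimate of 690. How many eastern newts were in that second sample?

C = 310

From N = M·C/R: C = N·R / M = 690·31 / 69 = 21390 / 69 = 310.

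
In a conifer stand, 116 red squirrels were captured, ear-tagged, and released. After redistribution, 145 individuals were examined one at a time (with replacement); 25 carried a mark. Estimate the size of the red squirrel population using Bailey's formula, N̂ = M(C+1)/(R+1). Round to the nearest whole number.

N̂ = 116·(145+1)/(25+1) = 116·146/26 = 16936/26 ≈ 651.4 → 651

N ≈ 651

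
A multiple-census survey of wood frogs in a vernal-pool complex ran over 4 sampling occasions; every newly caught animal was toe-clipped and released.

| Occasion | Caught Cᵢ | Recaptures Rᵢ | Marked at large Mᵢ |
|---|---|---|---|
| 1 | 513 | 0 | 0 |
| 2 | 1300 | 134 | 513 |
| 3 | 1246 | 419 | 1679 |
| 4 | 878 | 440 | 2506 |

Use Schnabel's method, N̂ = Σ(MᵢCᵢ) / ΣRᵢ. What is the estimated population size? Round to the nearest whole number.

N ≈ 4994

Σ MᵢCᵢ = 0·513 + 513·1300 + 1679·1246 + 2506·878 = 0 + 666900 + 2092034 + 2200268 = 4959202
Σ Rᵢ = 0 + 134 + 419 + 440 = 993
N̂ = 4959202 / 993 ≈ 4994.2 → 4994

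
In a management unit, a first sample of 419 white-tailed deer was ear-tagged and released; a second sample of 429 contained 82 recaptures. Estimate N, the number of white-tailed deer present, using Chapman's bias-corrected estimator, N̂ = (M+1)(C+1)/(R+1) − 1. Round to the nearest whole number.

N ≈ 2175

N̂ = (419+1)(429+1)/(82+1) − 1 = 420·430/83 − 1
= 180600/83 − 1 ≈ 2175.9 − 1 ≈ 2174.9 → 2175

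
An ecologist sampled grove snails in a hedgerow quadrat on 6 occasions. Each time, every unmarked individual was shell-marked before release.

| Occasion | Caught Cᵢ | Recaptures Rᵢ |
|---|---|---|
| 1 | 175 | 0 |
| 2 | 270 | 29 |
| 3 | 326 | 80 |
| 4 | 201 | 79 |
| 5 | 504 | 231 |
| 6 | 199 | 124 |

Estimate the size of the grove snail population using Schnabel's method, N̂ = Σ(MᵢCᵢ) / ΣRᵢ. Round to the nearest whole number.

N ≈ 1697

Marked at large before each occasion: Mᵢ = Σⱼ<ᵢ (Cⱼ − Rⱼ) → M1=0, M2=175, M3=416, M4=662, M5=784, M6=1057
Σ MᵢCᵢ = 0·175 + 175·270 + 416·326 + 662·201 + 784·504 + 1057·199 = 0 + 47250 + 135616 + 133062 + 395136 + 210343 = 921407
Σ Rᵢ = 0 + 29 + 80 + 79 + 231 + 124 = 543
N̂ = 921407 / 543 ≈ 1696.9 → 1697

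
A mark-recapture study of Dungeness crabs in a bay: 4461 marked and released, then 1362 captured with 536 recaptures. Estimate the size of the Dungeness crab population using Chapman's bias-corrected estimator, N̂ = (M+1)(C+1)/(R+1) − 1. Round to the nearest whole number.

N ≈ 11,324

N̂ = (4461+1)(1362+1)/(536+1) − 1 = 4462·1363/537 − 1
= 6081706/537 − 1 ≈ 11325.3 − 1 ≈ 11324.3 → 11324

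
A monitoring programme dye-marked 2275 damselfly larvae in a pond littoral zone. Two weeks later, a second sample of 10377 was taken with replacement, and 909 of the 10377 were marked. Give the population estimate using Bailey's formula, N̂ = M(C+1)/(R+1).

N = 25,945

N̂ = 2275·(10377+1)/(909+1) = 2275·10378/910 = 23609950/910 = 25945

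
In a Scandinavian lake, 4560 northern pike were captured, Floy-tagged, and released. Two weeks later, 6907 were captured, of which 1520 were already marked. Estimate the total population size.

N = 20,721

Lincoln-Petersen assumes M/N = R/C, so N = M·C / R.
N = (4560 × 6907) / 1520 = 31495920 / 1520 = 20721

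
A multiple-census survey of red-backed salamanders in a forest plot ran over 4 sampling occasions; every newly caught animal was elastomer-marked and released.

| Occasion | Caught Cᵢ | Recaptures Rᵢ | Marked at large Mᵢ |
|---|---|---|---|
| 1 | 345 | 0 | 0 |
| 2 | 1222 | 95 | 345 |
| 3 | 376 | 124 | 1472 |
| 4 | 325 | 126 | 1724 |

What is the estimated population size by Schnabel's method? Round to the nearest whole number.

Σ MᵢCᵢ = 0·345 + 345·1222 + 1472·376 + 1724·325 = 0 + 421590 + 553472 + 560300 = 1535362
Σ Rᵢ = 0 + 95 + 124 + 126 = 345
N̂ = 1535362 / 345 ≈ 4450.3 → 4450

N ≈ 4450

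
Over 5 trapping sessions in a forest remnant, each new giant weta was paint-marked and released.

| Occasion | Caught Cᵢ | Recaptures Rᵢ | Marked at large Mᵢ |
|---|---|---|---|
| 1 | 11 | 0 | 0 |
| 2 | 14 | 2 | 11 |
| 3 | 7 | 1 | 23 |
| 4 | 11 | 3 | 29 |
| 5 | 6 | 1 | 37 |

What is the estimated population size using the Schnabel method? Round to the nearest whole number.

N ≈ 122

Σ MᵢCᵢ = 0·11 + 11·14 + 23·7 + 29·11 + 37·6 = 0 + 154 + 161 + 319 + 222 = 856
Σ Rᵢ = 0 + 2 + 1 + 3 + 1 = 7
N̂ = 856 / 7 ≈ 122.3 → 122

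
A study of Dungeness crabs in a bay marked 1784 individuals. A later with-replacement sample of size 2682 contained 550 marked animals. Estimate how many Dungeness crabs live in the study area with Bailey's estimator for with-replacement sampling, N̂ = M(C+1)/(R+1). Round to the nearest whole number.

N ≈ 8687

N̂ = 1784·(2682+1)/(550+1) = 1784·2683/551 = 4786472/551 ≈ 8686.9 → 8687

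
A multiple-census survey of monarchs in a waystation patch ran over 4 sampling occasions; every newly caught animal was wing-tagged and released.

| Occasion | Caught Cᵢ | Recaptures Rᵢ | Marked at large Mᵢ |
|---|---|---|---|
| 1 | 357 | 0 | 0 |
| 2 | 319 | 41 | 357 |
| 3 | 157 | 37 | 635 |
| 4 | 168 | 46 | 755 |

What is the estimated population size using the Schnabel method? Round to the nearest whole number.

Σ MᵢCᵢ = 0·357 + 357·319 + 635·157 + 755·168 = 0 + 113883 + 99695 + 126840 = 340418
Σ Rᵢ = 0 + 41 + 37 + 46 = 124
N̂ = 340418 / 124 ≈ 2745.3 → 2745

N ≈ 2745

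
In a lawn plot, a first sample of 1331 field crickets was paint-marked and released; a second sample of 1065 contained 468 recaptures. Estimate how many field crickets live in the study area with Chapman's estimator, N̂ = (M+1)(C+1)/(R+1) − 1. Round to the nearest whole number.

N ≈ 3027

N̂ = (1331+1)(1065+1)/(468+1) − 1 = 1332·1066/469 − 1
= 1419912/469 − 1 ≈ 3027.5 − 1 ≈ 3026.5 → 3027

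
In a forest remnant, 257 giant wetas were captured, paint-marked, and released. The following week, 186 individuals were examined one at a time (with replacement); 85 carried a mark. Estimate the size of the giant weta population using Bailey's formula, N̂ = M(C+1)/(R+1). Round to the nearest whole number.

N̂ = 257·(186+1)/(85+1) = 257·187/86 = 48059/86 ≈ 558.8 → 559

N ≈ 559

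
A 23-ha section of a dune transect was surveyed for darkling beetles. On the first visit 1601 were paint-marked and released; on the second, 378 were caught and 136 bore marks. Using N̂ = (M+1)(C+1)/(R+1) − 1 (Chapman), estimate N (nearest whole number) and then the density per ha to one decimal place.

density ≈ 192.7 darkling beetles per ha

N̂ = 1602·379/137 − 1 = 607158/137 − 1 ≈ 4430.8 → 4431
Density = N̂ / area = 4431 / 23 ≈ 192.65 → 192.7 per ha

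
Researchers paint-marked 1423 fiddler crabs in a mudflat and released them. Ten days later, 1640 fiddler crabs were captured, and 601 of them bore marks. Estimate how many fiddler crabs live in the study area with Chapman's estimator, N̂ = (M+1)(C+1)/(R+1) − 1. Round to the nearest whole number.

N̂ = (1423+1)(1640+1)/(601+1) − 1 = 1424·1641/602 − 1
= 2336784/602 − 1 ≈ 3881.7 − 1 ≈ 3880.7 → 3881

N ≈ 3881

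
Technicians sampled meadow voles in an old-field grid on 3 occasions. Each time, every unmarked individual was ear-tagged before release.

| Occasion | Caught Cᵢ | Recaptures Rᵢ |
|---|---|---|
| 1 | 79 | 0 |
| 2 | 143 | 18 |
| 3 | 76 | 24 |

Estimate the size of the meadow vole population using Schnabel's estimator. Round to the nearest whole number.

N ≈ 638

Marked at large before each occasion: Mᵢ = Σⱼ<ᵢ (Cⱼ − Rⱼ) → M1=0, M2=79, M3=204
Σ MᵢCᵢ = 0·79 + 79·143 + 204·76 = 0 + 11297 + 15504 = 26801
Σ Rᵢ = 0 + 18 + 24 = 42
N̂ = 26801 / 42 ≈ 638.1 → 638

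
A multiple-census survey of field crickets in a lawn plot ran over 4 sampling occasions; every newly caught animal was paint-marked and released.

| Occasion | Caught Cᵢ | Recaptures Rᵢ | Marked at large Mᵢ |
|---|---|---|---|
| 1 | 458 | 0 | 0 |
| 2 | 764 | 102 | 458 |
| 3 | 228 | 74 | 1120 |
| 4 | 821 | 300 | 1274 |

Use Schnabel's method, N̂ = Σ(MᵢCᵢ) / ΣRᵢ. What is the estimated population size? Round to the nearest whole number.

Σ MᵢCᵢ = 0·458 + 458·764 + 1120·228 + 1274·821 = 0 + 349912 + 255360 + 1045954 = 1651226
Σ Rᵢ = 0 + 102 + 74 + 300 = 476
N̂ = 1651226 / 476 ≈ 3469.0 → 3469

N ≈ 3469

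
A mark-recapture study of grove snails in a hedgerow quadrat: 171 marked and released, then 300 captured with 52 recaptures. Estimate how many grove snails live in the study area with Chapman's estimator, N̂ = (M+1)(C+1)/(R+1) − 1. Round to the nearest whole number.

N ≈ 976

N̂ = (171+1)(300+1)/(52+1) − 1 = 172·301/53 − 1
= 51772/53 − 1 ≈ 976.8 − 1 ≈ 975.8 → 976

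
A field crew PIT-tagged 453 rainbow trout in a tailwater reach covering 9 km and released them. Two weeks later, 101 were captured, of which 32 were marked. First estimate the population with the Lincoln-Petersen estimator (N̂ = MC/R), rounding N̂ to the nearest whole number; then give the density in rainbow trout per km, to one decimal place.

N̂ = 453·101/32 = 45753/32 ≈ 1429.8 → 1430
Density = N̂ / area = 1430 / 9 ≈ 158.89 → 158.9 per km

density ≈ 158.9 rainbow trout per km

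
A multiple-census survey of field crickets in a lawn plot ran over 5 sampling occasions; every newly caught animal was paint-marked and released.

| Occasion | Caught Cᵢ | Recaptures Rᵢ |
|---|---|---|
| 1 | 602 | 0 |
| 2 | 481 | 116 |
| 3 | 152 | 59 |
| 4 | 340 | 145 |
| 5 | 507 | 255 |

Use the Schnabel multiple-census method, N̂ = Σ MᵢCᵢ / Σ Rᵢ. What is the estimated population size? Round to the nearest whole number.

N ≈ 2493

Marked at large before each occasion: Mᵢ = Σⱼ<ᵢ (Cⱼ − Rⱼ) → M1=0, M2=602, M3=967, M4=1060, M5=1255
Σ MᵢCᵢ = 0·602 + 602·481 + 967·152 + 1060·340 + 1255·507 = 0 + 289562 + 146984 + 360400 + 636285 = 1433231
Σ Rᵢ = 0 + 116 + 59 + 145 + 255 = 575
N̂ = 1433231 / 575 ≈ 2492.6 → 2493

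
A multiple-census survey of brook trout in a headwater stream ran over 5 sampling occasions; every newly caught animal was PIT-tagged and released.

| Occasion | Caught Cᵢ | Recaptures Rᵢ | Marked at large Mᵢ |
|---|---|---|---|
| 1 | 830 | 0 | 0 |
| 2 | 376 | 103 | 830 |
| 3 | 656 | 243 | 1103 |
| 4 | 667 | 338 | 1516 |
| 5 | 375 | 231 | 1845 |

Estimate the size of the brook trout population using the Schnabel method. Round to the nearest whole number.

Σ MᵢCᵢ = 0·830 + 830·376 + 1103·656 + 1516·667 + 1845·375 = 0 + 312080 + 723568 + 1011172 + 691875 = 2738695
Σ Rᵢ = 0 + 103 + 243 + 338 + 231 = 915
N̂ = 2738695 / 915 ≈ 2993.1 → 2993

N ≈ 2993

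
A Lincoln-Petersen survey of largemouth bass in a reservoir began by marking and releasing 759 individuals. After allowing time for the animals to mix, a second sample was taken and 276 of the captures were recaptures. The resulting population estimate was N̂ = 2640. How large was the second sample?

C = 960

From N = M·C/R: C = N·R / M = 2640·276 / 759 = 728640 / 759 = 960.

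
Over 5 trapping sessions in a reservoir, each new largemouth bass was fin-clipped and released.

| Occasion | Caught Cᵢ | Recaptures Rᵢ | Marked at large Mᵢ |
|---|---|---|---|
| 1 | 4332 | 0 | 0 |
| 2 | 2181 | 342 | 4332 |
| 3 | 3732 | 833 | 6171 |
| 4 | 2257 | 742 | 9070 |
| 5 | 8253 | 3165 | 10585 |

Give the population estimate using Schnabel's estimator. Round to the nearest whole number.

Σ MᵢCᵢ = 0·4332 + 4332·2181 + 6171·3732 + 9070·2257 + 10585·8253 = 0 + 9448092 + 23030172 + 20470990 + 87358005 = 140307259
Σ Rᵢ = 0 + 342 + 833 + 742 + 3165 = 5082
N̂ = 140307259 / 5082 ≈ 27608.7 → 27609

N ≈ 27,609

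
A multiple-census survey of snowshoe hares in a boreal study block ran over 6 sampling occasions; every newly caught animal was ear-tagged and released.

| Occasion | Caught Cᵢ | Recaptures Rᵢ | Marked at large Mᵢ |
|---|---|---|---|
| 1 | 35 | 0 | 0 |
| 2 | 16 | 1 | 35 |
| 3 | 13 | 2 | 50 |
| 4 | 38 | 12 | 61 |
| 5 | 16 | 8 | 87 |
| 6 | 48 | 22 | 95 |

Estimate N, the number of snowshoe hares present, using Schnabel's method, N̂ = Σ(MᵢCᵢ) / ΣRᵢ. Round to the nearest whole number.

N ≈ 211

Σ MᵢCᵢ = 0·35 + 35·16 + 50·13 + 61·38 + 87·16 + 95·48 = 0 + 560 + 650 + 2318 + 1392 + 4560 = 9480
Σ Rᵢ = 0 + 1 + 2 + 12 + 8 + 22 = 45
N̂ = 9480 / 45 ≈ 210.7 → 211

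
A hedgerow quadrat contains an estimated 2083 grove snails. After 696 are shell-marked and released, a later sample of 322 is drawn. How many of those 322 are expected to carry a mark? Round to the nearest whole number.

expected recaptures ≈ 108

The marked fraction of the population is 696/2083, so in a sample of 322 expect C·(M/N) marked.
E[R] = 696 × 322 / 2083 = 224112 / 2083 ≈ 107.6 → 108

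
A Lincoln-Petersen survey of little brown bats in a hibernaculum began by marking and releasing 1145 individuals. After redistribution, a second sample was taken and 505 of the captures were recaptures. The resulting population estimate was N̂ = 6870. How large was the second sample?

C = 3030

From N = M·C/R: C = N·R / M = 6870·505 / 1145 = 3469350 / 1145 = 3030.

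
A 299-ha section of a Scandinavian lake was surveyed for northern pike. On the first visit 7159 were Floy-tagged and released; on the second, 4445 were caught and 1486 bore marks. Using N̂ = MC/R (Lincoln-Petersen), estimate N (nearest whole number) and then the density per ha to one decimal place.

N̂ = 7159·4445/1486 = 31821755/1486 ≈ 21414.4 → 21414
Density = N̂ / area = 21414 / 299 ≈ 71.62 → 71.6 per ha

density ≈ 71.6 northern pike per ha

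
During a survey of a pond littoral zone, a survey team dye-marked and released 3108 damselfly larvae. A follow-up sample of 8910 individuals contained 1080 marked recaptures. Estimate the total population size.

The marked fraction in the recapture sample should equal the marked fraction in the population: 1080/8910 = 3108/N.
N = (3108 × 8910) / 1080 = 27692280 / 1080 = 25641

N = 25,641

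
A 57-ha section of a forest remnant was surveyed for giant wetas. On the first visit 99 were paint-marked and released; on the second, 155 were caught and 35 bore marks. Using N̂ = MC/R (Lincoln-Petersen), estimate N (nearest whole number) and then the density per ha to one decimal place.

density ≈ 7.7 giant wetas per ha

N̂ = 99·155/35 = 15345/35 ≈ 438.4 → 438
Density = N̂ / area = 438 / 57 ≈ 7.68 → 7.7 per ha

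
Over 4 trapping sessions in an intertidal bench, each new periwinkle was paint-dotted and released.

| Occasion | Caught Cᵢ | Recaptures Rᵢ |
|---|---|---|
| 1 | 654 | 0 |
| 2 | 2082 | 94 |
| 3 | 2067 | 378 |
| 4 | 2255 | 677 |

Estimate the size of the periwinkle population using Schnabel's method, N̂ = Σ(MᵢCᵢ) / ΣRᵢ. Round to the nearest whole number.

N ≈ 14,438

Marked at large before each occasion: Mᵢ = Σⱼ<ᵢ (Cⱼ − Rⱼ) → M1=0, M2=654, M3=2642, M4=4331
Σ MᵢCᵢ = 0·654 + 654·2082 + 2642·2067 + 4331·2255 = 0 + 1361628 + 5461014 + 9766405 = 16589047
Σ Rᵢ = 0 + 94 + 378 + 677 = 1149
N̂ = 16589047 / 1149 ≈ 14437.8 → 14438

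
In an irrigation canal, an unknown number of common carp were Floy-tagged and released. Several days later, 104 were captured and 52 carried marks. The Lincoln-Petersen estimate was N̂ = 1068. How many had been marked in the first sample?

M = 534

From N = M·C/R: M = N·R / C = 1068·52 / 104 = 55536 / 104 = 534.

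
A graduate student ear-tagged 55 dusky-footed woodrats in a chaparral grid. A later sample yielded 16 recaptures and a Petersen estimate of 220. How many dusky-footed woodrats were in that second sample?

From N = M·C/R: C = N·R / M = 220·16 / 55 = 3520 / 55 = 64.

C = 64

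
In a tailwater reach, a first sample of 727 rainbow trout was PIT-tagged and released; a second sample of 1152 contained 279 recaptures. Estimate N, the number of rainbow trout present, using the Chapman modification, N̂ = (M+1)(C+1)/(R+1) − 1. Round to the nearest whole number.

N̂ = (727+1)(1152+1)/(279+1) − 1 = 728·1153/280 − 1
= 839384/280 − 1 ≈ 2997.8 − 1 ≈ 2996.8 → 2997

N ≈ 2997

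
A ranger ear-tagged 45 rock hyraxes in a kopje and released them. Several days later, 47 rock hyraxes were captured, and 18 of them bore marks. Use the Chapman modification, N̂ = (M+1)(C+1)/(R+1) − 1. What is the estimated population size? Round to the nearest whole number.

N̂ = (45+1)(47+1)/(18+1) − 1 = 46·48/19 − 1
= 2208/19 − 1 ≈ 116.2 − 1 ≈ 115.2 → 115

N ≈ 115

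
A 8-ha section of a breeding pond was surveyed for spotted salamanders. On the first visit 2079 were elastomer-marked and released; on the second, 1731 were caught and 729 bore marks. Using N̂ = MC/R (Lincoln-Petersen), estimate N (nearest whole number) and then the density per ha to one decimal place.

density ≈ 617.1 spotted salamanders per ha

N̂ = 2079·1731/729 = 3598749/729 ≈ 4936.6 → 4937
Density = N̂ / area = 4937 / 8 ≈ 617.12 → 617.1 per ha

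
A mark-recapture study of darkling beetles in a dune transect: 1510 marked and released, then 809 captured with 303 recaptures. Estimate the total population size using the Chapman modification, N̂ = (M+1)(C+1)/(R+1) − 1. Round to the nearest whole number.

N̂ = (1510+1)(809+1)/(303+1) − 1 = 1511·810/304 − 1
= 1223910/304 − 1 ≈ 4026.0 − 1 ≈ 4025.0 → 4025

N ≈ 4025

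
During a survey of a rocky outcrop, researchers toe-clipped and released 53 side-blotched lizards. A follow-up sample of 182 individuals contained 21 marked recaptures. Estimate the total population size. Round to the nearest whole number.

The marked fraction in the recapture sample should equal the marked fraction in the population: 21/182 = 53/N.
N = (53 × 182) / 21 = 9646 / 21 ≈ 459.3 → 459

N ≈ 459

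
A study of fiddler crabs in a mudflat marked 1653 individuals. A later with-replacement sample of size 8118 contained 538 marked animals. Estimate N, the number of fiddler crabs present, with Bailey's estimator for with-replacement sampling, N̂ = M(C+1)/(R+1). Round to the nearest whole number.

N ≈ 24,899

N̂ = 1653·(8118+1)/(538+1) = 1653·8119/539 = 13420707/539 ≈ 24899.3 → 24899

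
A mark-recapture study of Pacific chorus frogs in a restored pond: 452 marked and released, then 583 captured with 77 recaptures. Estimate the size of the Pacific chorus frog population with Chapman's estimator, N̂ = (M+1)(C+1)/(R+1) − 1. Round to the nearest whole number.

N̂ = (452+1)(583+1)/(77+1) − 1 = 453·584/78 − 1
= 264552/78 − 1 ≈ 3391.7 − 1 ≈ 3390.7 → 3391

N ≈ 3391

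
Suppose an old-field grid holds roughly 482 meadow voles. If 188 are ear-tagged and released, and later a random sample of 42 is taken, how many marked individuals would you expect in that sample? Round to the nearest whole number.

The marked fraction of the population is 188/482, so in a sample of 42 expect C·(M/N) marked.
E[R] = 188 × 42 / 482 = 7896 / 482 ≈ 16.4 → 16

expected recaptures ≈ 16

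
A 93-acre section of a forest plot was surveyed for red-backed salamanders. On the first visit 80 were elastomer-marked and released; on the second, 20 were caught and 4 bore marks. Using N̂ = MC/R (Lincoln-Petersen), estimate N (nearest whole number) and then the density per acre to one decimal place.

density ≈ 4.3 red-backed salamanders per acre

N̂ = 80·20/4 = 1600/4 = 400
Density = N̂ / area = 400 / 93 ≈ 4.30 → 4.3 per acre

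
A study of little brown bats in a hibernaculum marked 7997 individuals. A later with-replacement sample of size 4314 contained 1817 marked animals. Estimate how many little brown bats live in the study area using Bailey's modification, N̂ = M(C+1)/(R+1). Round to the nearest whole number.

N̂ = 7997·(4314+1)/(1817+1) = 7997·4315/1818 = 34507055/1818 ≈ 18980.8 → 18981

N ≈ 18,981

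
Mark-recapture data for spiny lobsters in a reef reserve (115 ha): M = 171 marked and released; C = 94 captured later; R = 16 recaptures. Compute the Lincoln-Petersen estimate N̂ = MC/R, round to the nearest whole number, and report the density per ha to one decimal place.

density ≈ 8.7 spiny lobsters per ha

N̂ = 171·94/16 = 16074/16 ≈ 1004.6 → 1005
Density = N̂ / area = 1005 / 115 ≈ 8.74 → 8.7 per ha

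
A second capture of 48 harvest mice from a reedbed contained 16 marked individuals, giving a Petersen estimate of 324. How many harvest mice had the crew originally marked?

From N = M·C/R: M = N·R / C = 324·16 / 48 = 5184 / 48 = 108.

M = 108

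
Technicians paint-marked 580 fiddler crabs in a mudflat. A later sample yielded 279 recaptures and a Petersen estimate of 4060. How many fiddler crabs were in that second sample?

From N = M·C/R: C = N·R / M = 4060·279 / 580 = 1132740 / 580 = 1953.

C = 1953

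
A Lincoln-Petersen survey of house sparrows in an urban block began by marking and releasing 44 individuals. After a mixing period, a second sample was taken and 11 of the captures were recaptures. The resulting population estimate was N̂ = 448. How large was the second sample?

C = 112

From N = M·C/R: C = N·R / M = 448·11 / 44 = 4928 / 44 = 112.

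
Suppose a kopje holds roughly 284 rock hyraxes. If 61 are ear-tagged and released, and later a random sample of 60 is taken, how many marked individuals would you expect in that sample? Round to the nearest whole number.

The marked fraction of the population is 61/284, so in a sample of 60 expect C·(M/N) marked.
E[R] = 61 × 60 / 284 = 3660 / 284 ≈ 12.9 → 13

expected recaptures ≈ 13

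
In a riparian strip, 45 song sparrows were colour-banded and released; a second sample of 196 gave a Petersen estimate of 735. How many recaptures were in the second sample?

From N = M·C/R: R = M·C / N = 45·196 / 735 = 8820 / 735 = 12.

R = 12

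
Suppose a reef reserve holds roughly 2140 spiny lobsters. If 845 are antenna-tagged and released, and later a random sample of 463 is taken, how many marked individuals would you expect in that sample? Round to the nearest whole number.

expected recaptures ≈ 183

Expected recaptures E[R] = M·C / N.
E[R] = 845 × 463 / 2140 = 391235 / 2140 ≈ 182.8 → 183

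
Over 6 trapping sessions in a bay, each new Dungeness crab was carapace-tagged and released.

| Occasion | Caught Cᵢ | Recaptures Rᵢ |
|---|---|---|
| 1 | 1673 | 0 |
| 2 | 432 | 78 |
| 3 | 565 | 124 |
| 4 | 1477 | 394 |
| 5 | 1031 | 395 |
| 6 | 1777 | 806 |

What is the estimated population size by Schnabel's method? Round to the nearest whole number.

Marked at large before each occasion: Mᵢ = Σⱼ<ᵢ (Cⱼ − Rⱼ) → M1=0, M2=1673, M3=2027, M4=2468, M5=3551, M6=4187
Σ MᵢCᵢ = 0·1673 + 1673·432 + 2027·565 + 2468·1477 + 3551·1031 + 4187·1777 = 0 + 722736 + 1145255 + 3645236 + 3661081 + 7440299 = 16614607
Σ Rᵢ = 0 + 78 + 124 + 394 + 395 + 806 = 1797
N̂ = 16614607 / 1797 ≈ 9245.7 → 9246

N ≈ 9246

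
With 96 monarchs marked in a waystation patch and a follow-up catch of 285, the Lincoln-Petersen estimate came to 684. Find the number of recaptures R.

R = 40

From N = M·C/R: R = M·C / N = 96·285 / 684 = 27360 / 684 = 40.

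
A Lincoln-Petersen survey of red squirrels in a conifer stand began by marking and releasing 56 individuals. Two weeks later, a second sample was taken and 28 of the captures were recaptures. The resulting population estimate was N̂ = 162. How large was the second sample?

From N = M·C/R: C = N·R / M = 162·28 / 56 = 4536 / 56 = 81.

C = 81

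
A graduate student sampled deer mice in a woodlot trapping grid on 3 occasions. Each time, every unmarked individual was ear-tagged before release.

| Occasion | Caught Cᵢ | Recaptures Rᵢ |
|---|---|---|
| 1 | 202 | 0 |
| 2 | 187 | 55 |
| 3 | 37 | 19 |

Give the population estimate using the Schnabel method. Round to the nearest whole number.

N ≈ 677

Marked at large before each occasion: Mᵢ = Σⱼ<ᵢ (Cⱼ − Rⱼ) → M1=0, M2=202, M3=334
Σ MᵢCᵢ = 0·202 + 202·187 + 334·37 = 0 + 37774 + 12358 = 50132
Σ Rᵢ = 0 + 55 + 19 = 74
N̂ = 50132 / 74 ≈ 677.46 → 677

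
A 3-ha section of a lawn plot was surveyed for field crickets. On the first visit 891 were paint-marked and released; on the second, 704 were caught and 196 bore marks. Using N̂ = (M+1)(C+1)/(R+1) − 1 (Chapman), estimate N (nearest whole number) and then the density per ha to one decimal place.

density ≈ 1063.7 field crickets per ha

N̂ = 892·705/197 − 1 = 628860/197 − 1 ≈ 3191.2 → 3191
Density = N̂ / area = 3191 / 3 ≈ 1063.67 → 1063.7 per ha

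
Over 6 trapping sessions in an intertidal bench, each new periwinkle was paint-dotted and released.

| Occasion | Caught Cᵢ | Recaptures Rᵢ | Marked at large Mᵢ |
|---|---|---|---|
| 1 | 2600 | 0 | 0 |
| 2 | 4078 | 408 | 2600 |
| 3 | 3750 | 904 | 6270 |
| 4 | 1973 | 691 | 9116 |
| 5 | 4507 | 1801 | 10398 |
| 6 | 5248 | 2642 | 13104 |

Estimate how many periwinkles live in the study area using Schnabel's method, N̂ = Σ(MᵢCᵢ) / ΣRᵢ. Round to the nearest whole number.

Σ MᵢCᵢ = 0·2600 + 2600·4078 + 6270·3750 + 9116·1973 + 10398·4507 + 13104·5248 = 0 + 10602800 + 23512500 + 17985868 + 46863786 + 68769792 = 167734746
Σ Rᵢ = 0 + 408 + 904 + 691 + 1801 + 2642 = 6446
N̂ = 167734746 / 6446 ≈ 26021.5 → 26022

N ≈ 26,022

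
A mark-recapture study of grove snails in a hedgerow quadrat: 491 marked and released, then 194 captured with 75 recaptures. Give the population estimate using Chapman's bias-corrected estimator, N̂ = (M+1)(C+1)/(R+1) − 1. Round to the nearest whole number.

N ≈ 1261

N̂ = (491+1)(194+1)/(75+1) − 1 = 492·195/76 − 1
= 95940/76 − 1 ≈ 1262.4 − 1 ≈ 1261.4 → 1261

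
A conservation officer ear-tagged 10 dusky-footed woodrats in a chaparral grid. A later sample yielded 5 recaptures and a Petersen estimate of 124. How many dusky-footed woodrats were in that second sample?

C = 62

From N = M·C/R: C = N·R / M = 124·5 / 10 = 620 / 10 = 62.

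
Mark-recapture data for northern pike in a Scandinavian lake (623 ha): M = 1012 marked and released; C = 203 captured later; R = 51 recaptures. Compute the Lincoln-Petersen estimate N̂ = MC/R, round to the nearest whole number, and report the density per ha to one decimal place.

density ≈ 6.5 northern pike per ha

N̂ = 1012·203/51 = 205436/51 ≈ 4028.2 → 4028
Density = N̂ / area = 4028 / 623 ≈ 6.47 → 6.5 per ha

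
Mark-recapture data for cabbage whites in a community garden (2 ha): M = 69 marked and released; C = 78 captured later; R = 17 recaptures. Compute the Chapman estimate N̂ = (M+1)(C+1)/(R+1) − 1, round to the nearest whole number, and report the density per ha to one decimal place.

N̂ = 70·79/18 − 1 = 5530/18 − 1 ≈ 306.2 → 306
Density = N̂ / area = 306 / 2 = 153.0 per ha

density ≈ 153.0 cabbage whites per ha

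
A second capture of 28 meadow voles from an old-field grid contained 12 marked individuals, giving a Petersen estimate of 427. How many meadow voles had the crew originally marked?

From N = M·C/R: M = N·R / C = 427·12 / 28 = 5124 / 28 = 183.

M = 183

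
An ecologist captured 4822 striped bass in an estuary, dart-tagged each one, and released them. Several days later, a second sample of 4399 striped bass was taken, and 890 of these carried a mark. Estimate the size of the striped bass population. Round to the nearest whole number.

N = (4822 × 4399) / 890 = 21211978 / 890 ≈ 23833.7 → 23834

N ≈ 23,834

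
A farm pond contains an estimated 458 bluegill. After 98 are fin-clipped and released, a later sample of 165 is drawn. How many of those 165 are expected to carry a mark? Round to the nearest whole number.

expected recaptures ≈ 35

Expected recaptures E[R] = M·C / N.
E[R] = 98 × 165 / 458 = 16170 / 458 ≈ 35.3 → 35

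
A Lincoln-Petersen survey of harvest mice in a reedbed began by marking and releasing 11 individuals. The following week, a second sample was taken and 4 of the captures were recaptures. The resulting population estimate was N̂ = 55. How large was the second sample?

From N = M·C/R: C = N·R / M = 55·4 / 11 = 220 / 11 = 20.

C = 20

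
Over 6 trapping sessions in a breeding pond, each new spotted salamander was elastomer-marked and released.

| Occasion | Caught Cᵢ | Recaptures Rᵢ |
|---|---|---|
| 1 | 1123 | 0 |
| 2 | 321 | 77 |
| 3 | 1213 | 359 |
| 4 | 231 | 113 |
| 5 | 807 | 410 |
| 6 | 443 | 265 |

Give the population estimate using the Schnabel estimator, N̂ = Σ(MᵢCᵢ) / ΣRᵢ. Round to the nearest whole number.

Marked at large before each occasion: Mᵢ = Σⱼ<ᵢ (Cⱼ − Rⱼ) → M1=0, M2=1123, M3=1367, M4=2221, M5=2339, M6=2736
Σ MᵢCᵢ = 0·1123 + 1123·321 + 1367·1213 + 2221·231 + 2339·807 + 2736·443 = 0 + 360483 + 1658171 + 513051 + 1887573 + 1212048 = 5631326
Σ Rᵢ = 0 + 77 + 359 + 113 + 410 + 265 = 1224
N̂ = 5631326 / 1224 ≈ 4600.8 → 4601

N ≈ 4601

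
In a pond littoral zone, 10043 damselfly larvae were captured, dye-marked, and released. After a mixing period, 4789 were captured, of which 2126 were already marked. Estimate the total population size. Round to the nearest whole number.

N ≈ 22,623

N = (10043 × 4789) / 2126 = 48095927 / 2126 ≈ 22622.7 → 22623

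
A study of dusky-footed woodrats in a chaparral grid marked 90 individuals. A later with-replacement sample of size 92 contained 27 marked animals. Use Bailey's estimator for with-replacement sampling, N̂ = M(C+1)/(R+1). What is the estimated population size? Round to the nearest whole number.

N̂ = 90·(92+1)/(27+1) = 90·93/28 = 8370/28 ≈ 298.9 → 299

N ≈ 299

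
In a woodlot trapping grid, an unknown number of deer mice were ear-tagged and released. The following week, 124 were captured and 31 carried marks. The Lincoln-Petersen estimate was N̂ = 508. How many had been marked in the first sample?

From N = M·C/R: M = N·R / C = 508·31 / 124 = 15748 / 124 = 127.

M = 127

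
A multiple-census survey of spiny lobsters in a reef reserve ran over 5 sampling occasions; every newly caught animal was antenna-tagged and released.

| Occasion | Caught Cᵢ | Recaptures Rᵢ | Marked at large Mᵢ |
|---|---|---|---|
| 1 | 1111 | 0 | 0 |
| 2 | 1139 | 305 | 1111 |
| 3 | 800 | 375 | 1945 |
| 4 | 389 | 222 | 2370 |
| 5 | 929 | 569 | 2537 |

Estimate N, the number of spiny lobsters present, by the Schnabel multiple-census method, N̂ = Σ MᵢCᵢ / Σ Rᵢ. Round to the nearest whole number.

N ≈ 4147

Σ MᵢCᵢ = 0·1111 + 1111·1139 + 1945·800 + 2370·389 + 2537·929 = 0 + 1265429 + 1556000 + 921930 + 2356873 = 6100232
Σ Rᵢ = 0 + 305 + 375 + 222 + 569 = 1471
N̂ = 6100232 / 1471 ≈ 4147.0 → 4147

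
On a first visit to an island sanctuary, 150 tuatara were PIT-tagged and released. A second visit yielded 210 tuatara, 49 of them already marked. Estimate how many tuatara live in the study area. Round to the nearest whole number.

N ≈ 643

Lincoln-Petersen assumes M/N = R/C, so N = M·C / R.
N = (150 × 210) / 49 = 31500 / 49 ≈ 642.9 → 643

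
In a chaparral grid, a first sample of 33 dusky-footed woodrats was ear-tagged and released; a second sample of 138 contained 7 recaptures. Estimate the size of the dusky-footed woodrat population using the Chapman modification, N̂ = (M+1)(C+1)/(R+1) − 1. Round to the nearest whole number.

N ≈ 590

N̂ = (33+1)(138+1)/(7+1) − 1 = 34·139/8 − 1
= 4726/8 − 1 ≈ 590.8 − 1 ≈ 589.8 → 590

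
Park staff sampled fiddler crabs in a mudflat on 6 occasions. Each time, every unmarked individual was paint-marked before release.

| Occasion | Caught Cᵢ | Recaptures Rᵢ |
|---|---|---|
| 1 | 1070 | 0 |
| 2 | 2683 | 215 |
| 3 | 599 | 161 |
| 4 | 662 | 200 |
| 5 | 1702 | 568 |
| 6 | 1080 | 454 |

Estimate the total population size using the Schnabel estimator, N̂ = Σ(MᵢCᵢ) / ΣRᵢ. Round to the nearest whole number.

N ≈ 13,262

Marked at large before each occasion: Mᵢ = Σⱼ<ᵢ (Cⱼ − Rⱼ) → M1=0, M2=1070, M3=3538, M4=3976, M5=4438, M6=5572
Σ MᵢCᵢ = 0·1070 + 1070·2683 + 3538·599 + 3976·662 + 4438·1702 + 5572·1080 = 0 + 2870810 + 2119262 + 2632112 + 7553476 + 6017760 = 21193420
Σ Rᵢ = 0 + 215 + 161 + 200 + 568 + 454 = 1598
N̂ = 21193420 / 1598 ≈ 13262.47 → 13262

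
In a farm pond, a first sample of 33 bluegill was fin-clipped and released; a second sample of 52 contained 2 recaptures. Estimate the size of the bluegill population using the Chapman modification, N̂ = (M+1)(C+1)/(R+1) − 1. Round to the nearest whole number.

N̂ = (33+1)(52+1)/(2+1) − 1 = 34·53/3 − 1
= 1802/3 − 1 ≈ 600.7 − 1 ≈ 599.7 → 600

N ≈ 600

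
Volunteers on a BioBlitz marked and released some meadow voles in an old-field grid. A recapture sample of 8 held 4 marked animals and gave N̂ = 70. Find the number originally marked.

From N = M·C/R: M = N·R / C = 70·4 / 8 = 280 / 8 = 35.

M = 35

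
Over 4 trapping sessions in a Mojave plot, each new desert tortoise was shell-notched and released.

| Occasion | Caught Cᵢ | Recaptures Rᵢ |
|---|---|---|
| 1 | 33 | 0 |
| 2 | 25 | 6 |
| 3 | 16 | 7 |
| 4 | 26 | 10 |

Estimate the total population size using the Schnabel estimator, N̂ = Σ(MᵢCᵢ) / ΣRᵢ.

N = 141

Marked at large before each occasion: Mᵢ = Σⱼ<ᵢ (Cⱼ − Rⱼ) → M1=0, M2=33, M3=52, M4=61
Σ MᵢCᵢ = 0·33 + 33·25 + 52·16 + 61·26 = 0 + 825 + 832 + 1586 = 3243
Σ Rᵢ = 0 + 6 + 7 + 10 = 23
N̂ = 3243 / 23 = 141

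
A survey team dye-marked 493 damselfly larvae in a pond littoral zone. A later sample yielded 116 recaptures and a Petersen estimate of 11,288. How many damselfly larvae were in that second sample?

C = 2656

From N = M·C/R: C = N·R / M = 11288·116 / 493 = 1309408 / 493 = 2656.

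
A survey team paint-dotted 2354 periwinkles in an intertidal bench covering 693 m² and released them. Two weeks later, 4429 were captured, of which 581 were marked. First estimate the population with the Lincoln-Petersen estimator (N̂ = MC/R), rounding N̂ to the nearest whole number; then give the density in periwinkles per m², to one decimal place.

N̂ = 2354·4429/581 = 10425866/581 ≈ 17944.7 → 17945
Density = N̂ / area = 17945 / 693 ≈ 25.89 → 25.9 per m²

density ≈ 25.9 periwinkles per m²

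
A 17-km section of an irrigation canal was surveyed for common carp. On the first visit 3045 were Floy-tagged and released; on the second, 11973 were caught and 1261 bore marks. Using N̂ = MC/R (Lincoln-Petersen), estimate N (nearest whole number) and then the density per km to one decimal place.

density ≈ 1700.7 common carp per km

N̂ = 3045·11973/1261 = 36457785/1261 ≈ 28911.8 → 28912
Density = N̂ / area = 28912 / 17 ≈ 1700.71 → 1700.7 per km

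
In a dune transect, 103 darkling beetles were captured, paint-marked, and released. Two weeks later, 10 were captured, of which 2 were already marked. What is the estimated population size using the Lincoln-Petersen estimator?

N = (103 × 10) / 2 = 1030 / 2 = 515

N = 515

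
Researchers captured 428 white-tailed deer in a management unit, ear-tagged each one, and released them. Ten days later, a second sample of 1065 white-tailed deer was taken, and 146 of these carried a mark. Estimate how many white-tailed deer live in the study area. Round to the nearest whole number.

N ≈ 3122

Lincoln-Petersen assumes M/N = R/C, so N = M·C / R.
N = (428 × 1065) / 146 = 455820 / 146 ≈ 3122.1 → 3122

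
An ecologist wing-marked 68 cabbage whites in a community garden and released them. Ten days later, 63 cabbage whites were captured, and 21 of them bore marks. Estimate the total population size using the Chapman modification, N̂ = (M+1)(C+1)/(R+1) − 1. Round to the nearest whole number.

N ≈ 200

N̂ = (68+1)(63+1)/(21+1) − 1 = 69·64/22 − 1
= 4416/22 − 1 ≈ 200.7 − 1 ≈ 199.7 → 200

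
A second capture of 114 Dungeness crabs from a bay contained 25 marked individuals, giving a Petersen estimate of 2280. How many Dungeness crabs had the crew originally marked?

From N = M·C/R: M = N·R / C = 2280·25 / 114 = 57000 / 114 = 500.

M = 500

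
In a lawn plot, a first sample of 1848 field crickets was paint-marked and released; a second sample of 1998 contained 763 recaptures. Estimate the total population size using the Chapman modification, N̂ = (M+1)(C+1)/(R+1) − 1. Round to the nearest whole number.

N̂ = (1848+1)(1998+1)/(763+1) − 1 = 1849·1999/764 − 1
= 3696151/764 − 1 ≈ 4837.9 − 1 ≈ 4836.9 → 4837

N ≈ 4837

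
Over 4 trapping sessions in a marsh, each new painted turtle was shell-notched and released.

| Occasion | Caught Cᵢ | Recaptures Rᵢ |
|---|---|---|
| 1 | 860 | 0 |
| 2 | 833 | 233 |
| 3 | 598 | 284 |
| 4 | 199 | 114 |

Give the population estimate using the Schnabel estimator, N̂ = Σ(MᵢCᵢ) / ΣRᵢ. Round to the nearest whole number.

N ≈ 3078

Marked at large before each occasion: Mᵢ = Σⱼ<ᵢ (Cⱼ − Rⱼ) → M1=0, M2=860, M3=1460, M4=1774
Σ MᵢCᵢ = 0·860 + 860·833 + 1460·598 + 1774·199 = 0 + 716380 + 873080 + 353026 = 1942486
Σ Rᵢ = 0 + 233 + 284 + 114 = 631
N̂ = 1942486 / 631 ≈ 3078.4 → 3078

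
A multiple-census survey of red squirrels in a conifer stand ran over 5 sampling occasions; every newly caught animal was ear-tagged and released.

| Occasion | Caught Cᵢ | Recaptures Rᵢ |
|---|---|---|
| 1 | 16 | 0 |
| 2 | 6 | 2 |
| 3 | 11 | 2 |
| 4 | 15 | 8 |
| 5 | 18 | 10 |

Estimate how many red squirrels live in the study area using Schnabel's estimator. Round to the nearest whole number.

N ≈ 64

Marked at large before each occasion: Mᵢ = Σⱼ<ᵢ (Cⱼ − Rⱼ) → M1=0, M2=16, M3=20, M4=29, M5=36
Σ MᵢCᵢ = 0·16 + 16·6 + 20·11 + 29·15 + 36·18 = 0 + 96 + 220 + 435 + 648 = 1399
Σ Rᵢ = 0 + 2 + 2 + 8 + 10 = 22
N̂ = 1399 / 22 ≈ 63.6 → 64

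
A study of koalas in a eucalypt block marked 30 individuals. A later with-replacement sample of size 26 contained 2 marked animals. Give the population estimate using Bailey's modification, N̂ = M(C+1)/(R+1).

N = 270

N̂ = 30·(26+1)/(2+1) = 30·27/3 = 810/3 = 270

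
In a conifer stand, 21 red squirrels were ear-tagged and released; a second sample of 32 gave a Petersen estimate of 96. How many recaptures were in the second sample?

R = 7

From N = M·C/R: R = M·C / N = 21·32 / 96 = 672 / 96 = 7.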